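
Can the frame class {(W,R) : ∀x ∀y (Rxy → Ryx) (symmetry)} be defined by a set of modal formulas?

This is a Sahlqvist condition; the B axiom r → □◇r defines it.
Suppose r→□◇r is valid. Take Rxy and set V(r)={x}. Then r at x, so □◇r at x, so ◇r at y, so some z with Ryz has r; z=x, i.e. Ryx.

Yes, by r → □◇r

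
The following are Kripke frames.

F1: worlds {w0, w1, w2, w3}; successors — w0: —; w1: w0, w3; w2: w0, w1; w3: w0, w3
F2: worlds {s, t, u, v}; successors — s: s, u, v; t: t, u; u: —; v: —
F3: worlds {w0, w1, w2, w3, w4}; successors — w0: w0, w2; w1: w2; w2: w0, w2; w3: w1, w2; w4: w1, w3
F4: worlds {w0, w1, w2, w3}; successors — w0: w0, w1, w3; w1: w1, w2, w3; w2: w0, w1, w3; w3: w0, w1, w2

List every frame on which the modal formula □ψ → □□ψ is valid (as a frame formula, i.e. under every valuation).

This is the axiom for transitivity; its first-order frame correspondent is ∀x ∀y ∀z (Rxy ∧ Ryz → Rxz).
F1: fails — Rw2w1 and Rw1w3 but not Rw2w3.
F2: condition met.
F3: fails — Rw1w2 and Rw2w0 but not Rw1w0.
F4: fails — Rw1w2 and Rw2w0 but not Rw1w0.

F2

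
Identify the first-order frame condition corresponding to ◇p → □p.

Partial functionality

This schema is the CD axiom.
Its frame correspondent is partial functionality — ∀x ∀y ∀z (Rxy ∧ Rxz → y = z).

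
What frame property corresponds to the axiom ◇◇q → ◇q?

Replacing q by ¬q and contraposing gives the equivalent schema □q → □□q.
Suppose □q→□□q is valid. Take Rxy, Ryz and set V(q)={w : Rxw}. Then □q at x, so □□q at x, so □q at y, so q at z, i.e. Rxz.
Conversely, any frame satisfying ∀x ∀y ∀z (Rxy ∧ Ryz → Rxz) validates the schema.
So the correspondent is transitivity.

Transitivity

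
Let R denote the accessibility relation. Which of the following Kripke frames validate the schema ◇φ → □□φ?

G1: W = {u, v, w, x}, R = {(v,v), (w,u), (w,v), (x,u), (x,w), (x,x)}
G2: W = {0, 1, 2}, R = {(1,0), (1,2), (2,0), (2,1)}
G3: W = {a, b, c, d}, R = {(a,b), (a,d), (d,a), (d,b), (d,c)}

The schema corresponds to a generalized confluence (Geach) condition: ∀x ∀y ∀z ((xRy ∧ xR²z) → ∃w (y = w ∧ z = w)).
G1: fails — wRu, wR²v but u ≠ v.
G2: fails — 1R0, 1R²1 but 0 ≠ 1.
G3: fails — aRb, aR²a but b ≠ a.
Valid on no frame.

none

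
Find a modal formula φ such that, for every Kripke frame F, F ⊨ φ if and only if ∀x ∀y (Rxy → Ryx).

The condition is symmetry. The B schema ψ → □◇ψ defines it.
Suppose ψ→□◇ψ is valid. Take Rxy and set V(ψ)={x}. Then ψ at x, so □◇ψ at x, so ◇ψ at y, so some z with Ryz has ψ; z=x, i.e. Ryx.

ψ → □◇ψ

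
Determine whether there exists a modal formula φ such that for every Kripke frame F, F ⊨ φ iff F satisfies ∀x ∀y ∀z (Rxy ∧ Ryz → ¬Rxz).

If a class were modally definable it would be closed under surjective bounded morphisms (Goldblatt–Thomason).
The 5-cycle (worlds a,b,c,d,e with a→b→c→d→e→a) is intransitive. Mapping every world to a single reflexive point • is a surjective bounded morphism; the reflexive point is not intransitive (R••∧R•• but R••).
So no modal formula (or set of formulas) defines exactly the intransitive frames.

Not modally definable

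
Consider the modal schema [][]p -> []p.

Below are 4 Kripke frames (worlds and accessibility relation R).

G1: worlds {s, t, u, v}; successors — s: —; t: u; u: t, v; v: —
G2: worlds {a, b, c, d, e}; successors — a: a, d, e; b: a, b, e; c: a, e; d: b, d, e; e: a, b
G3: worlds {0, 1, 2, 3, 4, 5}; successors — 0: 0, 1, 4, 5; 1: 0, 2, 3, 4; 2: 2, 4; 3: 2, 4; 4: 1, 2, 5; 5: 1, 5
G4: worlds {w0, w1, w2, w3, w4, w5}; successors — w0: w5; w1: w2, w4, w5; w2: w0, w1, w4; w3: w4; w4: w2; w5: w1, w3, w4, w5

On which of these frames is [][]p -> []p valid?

G2

Frame correspondent (Sahlqvist): forall x forall y (Rxy -> exists z (Rxz & Rzy)) — i.e. density.
G1: fails — Rtu but no z with Rtz and Rzu.
G2: ✓.
G3: fails — R13 but no z with R1z and Rz3.
G4: fails — Rw4w2 but no z with Rw4z and Rzw2.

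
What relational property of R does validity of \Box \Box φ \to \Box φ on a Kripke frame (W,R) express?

density: \forall x \forall y (Rxy \to \exists z (Rxz \wedge Rzy))

Suppose □□φ→□φ is valid. Take Rxy and set V(φ)={w : xR²w}. Then □□φ at x, so □φ at x, so φ at y, i.e. ∃z(Rxz∧Rzy).
Conversely, on a frame with density the schema holds at every world under every valuation.
Frame condition: \forall x \forall y (Rxy \to \exists z (Rxz \wedge Rzy)).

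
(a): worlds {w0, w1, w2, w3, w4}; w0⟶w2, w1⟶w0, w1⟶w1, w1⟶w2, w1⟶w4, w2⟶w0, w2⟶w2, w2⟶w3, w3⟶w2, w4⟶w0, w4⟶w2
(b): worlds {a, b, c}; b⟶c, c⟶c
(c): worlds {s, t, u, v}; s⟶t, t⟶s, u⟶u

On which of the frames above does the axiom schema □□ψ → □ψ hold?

This is the axiom for density; its first-order frame correspondent is ∀x ∀y (Rxy → ∃z (Rxz ∧ Rzy)).
(a): holds.
(b): holds.
(c): fails — Rts but no z with Rtz and Rzs.
Valid on: (a), (b).

(a), (b)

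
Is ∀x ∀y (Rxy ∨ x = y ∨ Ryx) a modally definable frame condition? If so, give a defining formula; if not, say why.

If a class were modally definable it would be closed under disjoint unions (Goldblatt–Thomason).
Take 2 disjoint single-world reflexive frames: each is trivially connected, but their disjoint union has 2 worlds with no edge between distinct components, so it is not connected.
So the class is not modally definable.

Not definable by any modal formula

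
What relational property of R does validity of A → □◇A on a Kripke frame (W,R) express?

symmetry: ∀x ∀y (Rxy → Ryx)

Suppose A→□◇A is valid. Take Rxy and set V(A)={x}. Then A at x, so □◇A at x, so ◇A at y, so some z with Ryz has A; z=x, i.e. Ryx.
Conversely, any frame satisfying ∀x ∀y (Rxy → Ryx) validates the schema.
So the correspondent is symmetry.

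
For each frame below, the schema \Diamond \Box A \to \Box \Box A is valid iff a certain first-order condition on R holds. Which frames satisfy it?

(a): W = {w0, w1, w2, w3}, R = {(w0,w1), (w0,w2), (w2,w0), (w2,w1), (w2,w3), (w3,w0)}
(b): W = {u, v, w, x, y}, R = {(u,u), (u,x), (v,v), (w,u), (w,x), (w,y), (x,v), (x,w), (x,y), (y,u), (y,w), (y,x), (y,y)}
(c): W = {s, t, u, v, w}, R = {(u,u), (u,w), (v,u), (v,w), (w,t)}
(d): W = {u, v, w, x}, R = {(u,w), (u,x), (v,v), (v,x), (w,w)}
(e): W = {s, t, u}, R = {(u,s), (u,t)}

(e)

This is the axiom for a generalized confluence (Geach) condition; its first-order frame correspondent is \forall x \forall y \forall z ((xRy \wedge x R^2 z) \to \exists w (yRw \wedge z = w)).
(a): fails — w0Rw1, w0R²w0 but no w with w1Rw and w0=w.
(b): fails — uRu, uR²v but no t with uRt and v=t.
(c): fails — uRu, uR²t but no w* with uRw* and t=w*.
(d): fails — uRx, uR²w but no t with xRt and w=t.
(e): holds.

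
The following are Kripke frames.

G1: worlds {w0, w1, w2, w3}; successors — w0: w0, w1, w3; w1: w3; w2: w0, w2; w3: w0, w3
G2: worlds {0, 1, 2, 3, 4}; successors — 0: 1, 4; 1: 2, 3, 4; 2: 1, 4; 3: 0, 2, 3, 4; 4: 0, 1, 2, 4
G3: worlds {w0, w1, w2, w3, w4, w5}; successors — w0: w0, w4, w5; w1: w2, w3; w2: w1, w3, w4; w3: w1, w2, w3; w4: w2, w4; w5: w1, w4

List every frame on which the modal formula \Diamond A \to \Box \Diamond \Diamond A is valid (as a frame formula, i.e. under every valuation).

Frame correspondent (Sahlqvist): \forall x \forall y \forall z ((xRy \wedge xRz) \to \exists w (y = w \wedge z R^2 w)) — i.e. a generalized confluence (Geach) condition.
G1: fails — w0Rw1, w0Rw1 but no w with w1=w and w1R²w.
G2: holds.
G3: fails — w0Rw0, w0Rw4 but no w with w0=w and w4R²w.

G2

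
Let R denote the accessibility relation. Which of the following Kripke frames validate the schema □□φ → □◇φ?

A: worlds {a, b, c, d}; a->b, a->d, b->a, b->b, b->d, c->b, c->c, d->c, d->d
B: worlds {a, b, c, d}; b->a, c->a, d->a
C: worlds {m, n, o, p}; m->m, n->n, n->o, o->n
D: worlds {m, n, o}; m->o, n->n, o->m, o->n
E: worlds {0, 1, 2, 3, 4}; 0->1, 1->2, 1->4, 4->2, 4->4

A, C, D

Frame correspondent (Sahlqvist): ∀x ∀z (xRz → ∃w (xR²w ∧ zRw)) — i.e. a generalized confluence (Geach) condition.
A: ✓.
B: fails — bRa but no w with bR²w and aRw.
C: ✓.
D: ✓.
E: fails — 1R2 but no w with 1R²w and 2Rw.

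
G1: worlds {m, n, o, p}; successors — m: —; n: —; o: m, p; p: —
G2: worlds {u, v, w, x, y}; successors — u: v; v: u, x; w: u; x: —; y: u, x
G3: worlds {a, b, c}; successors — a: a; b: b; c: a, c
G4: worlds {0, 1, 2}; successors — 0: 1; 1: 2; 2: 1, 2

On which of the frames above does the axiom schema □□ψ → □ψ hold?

Frame correspondent (Sahlqvist): ∀x ∀y (Rxy → ∃z (Rxz ∧ Rzy)) — i.e. density.
G1: fails — Rom but no z with Roz and Rzm.
G2: fails — Ruv but no z with Ruz and Rzv.
G3: holds.
G4: fails — R01 but no z with R0z and Rz1.

G3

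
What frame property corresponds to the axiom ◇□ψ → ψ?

Symmetry

Replacing ψ by ¬ψ and contraposing gives the equivalent schema ψ → □◇ψ.
Suppose ψ→□◇ψ is valid. Take Rxy and set V(ψ)={x}. Then ψ at x, so □◇ψ at x, so ◇ψ at y, so some z with Ryz has ψ; z=x, i.e. Ryx.
The converse is a direct semantic check.
Frame condition: ∀x ∀y (Rxy → Ryx).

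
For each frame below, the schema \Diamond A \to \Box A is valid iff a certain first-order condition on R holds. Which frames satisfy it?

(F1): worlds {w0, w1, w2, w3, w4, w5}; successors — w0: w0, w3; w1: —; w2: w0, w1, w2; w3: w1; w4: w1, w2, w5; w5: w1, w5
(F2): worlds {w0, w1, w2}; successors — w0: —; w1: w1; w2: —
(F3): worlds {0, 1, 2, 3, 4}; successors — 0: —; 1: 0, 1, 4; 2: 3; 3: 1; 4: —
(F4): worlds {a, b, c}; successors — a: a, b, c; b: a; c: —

(F2)

The schema corresponds to partial functionality: \forall x \forall y \forall z (Rxy \wedge Rxz \to y = z).
(F1): fails — w0 sees both w0 and w3.
(F2): satisfies the condition.
(F3): fails — 1 sees both 0 and 1.
(F4): fails — a sees both a and b.
Valid on: (F2).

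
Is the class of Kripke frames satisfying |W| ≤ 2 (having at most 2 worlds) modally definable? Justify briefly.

If a class were modally definable it would be closed under disjoint unions (Goldblatt–Thomason).
Any modal formula valid on each of 3 disjoint one-world frames is valid on their disjoint union (validity is preserved under disjoint unions). Each one-world frame has |W|=1≤2, but the union has |W|=3.
Hence having at most 2 worlds is not modally definable.

No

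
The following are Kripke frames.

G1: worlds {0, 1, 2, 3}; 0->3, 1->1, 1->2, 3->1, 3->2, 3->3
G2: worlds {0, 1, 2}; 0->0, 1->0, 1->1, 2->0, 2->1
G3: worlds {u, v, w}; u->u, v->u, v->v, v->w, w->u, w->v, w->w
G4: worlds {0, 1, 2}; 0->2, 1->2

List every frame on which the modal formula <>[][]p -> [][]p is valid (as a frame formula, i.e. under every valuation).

Frame correspondent (Sahlqvist): forall x forall y forall z ((xRy & x R^2 z) -> exists w (y R^2 w & z = w)) — i.e. a generalized confluence (Geach) condition.
G1: fails — 1R2, 1R²1 but no w with 2R²w and 1=w.
G2: fails — 1R0, 1R²1 but no w with 0R²w and 1=w.
G3: fails — vRu, vR²v but no t with uR²t and v=t.
G4: condition met.

G4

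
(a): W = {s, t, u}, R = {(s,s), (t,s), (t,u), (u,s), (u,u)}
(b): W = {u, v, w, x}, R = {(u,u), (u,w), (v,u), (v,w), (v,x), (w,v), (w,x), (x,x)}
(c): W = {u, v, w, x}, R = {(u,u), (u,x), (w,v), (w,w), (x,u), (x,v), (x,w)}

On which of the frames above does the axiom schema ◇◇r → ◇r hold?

Frame correspondent (Sahlqvist): ∀x ∀y ∀z (Rxy ∧ Ryz → Rxz) — i.e. transitivity.
(a): satisfies the condition.
(b): fails — Ruw and Rwx but not Rux.
(c): fails — Rxu and Rux but not Rxx.
Valid on: (a).

(a)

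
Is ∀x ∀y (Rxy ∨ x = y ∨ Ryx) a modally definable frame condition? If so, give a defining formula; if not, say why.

Not modally definable

Modal frame validity is preserved under disjoint unions.
Take 3 disjoint single-world reflexive frames: each is trivially connected, but their disjoint union has 3 worlds with no edge between distinct components, so it is not connected.
So the class is not modally definable.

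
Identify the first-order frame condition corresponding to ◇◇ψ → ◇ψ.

Transitivity

This schema is equivalent to the 4 axiom □ψ → □□ψ.
It corresponds to transitivity: ∀x ∀y ∀z (Rxy ∧ Ryz → Rxz).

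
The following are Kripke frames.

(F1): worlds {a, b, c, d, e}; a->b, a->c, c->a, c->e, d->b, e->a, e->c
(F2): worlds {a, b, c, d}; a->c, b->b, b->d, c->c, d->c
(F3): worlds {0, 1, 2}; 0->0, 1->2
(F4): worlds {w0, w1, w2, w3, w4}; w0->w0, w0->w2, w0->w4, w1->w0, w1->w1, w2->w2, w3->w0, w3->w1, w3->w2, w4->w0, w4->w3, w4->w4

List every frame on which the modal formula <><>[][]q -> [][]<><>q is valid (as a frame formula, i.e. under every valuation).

This is the axiom for a generalized confluence (Geach) condition; its first-order frame correspondent is forall x forall y forall z ((x R^2 y & x R^2 z) -> exists w (y R^2 w & z R^2 w)).
(F1): fails — cR²a, cR²b but no w with aR²w and bR²w.
(F2): ✓.
(F3): ✓.
(F4): ✓.
Valid on: (F2), (F3), (F4).

(F2), (F3), (F4)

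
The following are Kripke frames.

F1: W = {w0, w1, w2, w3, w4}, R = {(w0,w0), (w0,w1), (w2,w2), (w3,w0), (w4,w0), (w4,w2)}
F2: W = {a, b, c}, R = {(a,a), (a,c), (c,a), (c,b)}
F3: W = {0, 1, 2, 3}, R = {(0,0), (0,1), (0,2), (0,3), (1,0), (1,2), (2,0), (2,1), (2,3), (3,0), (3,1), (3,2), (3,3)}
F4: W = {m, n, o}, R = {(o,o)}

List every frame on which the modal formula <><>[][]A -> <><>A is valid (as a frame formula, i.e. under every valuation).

F3, F4

The schema corresponds to a generalized confluence (Geach) condition: forall x forall y (x R^2 y -> exists w (y R^2 w & x R^2 w)).
F1: fails — w0R²w1 but no w with w1R²w and w0R²w.
F2: fails — aR²b but no w with bR²w and aR²w.
F3: satisfies the condition.
F4: satisfies the condition.
Valid on: F3, F4.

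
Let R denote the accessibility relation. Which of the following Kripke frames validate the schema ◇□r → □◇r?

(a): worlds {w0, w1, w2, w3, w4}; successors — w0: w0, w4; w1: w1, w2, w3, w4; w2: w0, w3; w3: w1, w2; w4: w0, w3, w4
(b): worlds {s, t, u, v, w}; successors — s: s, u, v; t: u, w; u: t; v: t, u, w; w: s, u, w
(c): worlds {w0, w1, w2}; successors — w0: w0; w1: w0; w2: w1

(c)

The schema corresponds to convergence: ∀x ∀y ∀z (Rxy ∧ Rxz → ∃w (Ryw ∧ Rzw)).
(a): fails — Rw1w2 and Rw1w3 but w2 and w3 have no common successor.
(b): fails — Rsu and Rss but u and s have no common successor.
(c): holds.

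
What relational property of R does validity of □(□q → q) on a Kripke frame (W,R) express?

Shift-reflexivity

Suppose □(□q→q) is valid. Take Rxy and set V(q)={w : Ryw}. Then at y, □q holds; since □(□q→q) at x, □q→q at y, so q at y, i.e. Ryy.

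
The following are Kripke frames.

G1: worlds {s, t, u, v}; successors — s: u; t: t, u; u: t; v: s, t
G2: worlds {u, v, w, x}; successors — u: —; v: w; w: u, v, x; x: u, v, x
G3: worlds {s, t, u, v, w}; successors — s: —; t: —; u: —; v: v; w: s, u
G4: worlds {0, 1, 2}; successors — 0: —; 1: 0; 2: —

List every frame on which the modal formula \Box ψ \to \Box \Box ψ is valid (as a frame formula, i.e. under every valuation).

G3, G4

This is the axiom for transitivity; its first-order frame correspondent is \forall x \forall y \forall z (Rxy \wedge Ryz \to Rxz).
G1: fails — Rut and Rtu but not Ruu.
G2: fails — Rvw and Rwu but not Rvu.
G3: holds.
G4: holds.
Valid on: G3, G4.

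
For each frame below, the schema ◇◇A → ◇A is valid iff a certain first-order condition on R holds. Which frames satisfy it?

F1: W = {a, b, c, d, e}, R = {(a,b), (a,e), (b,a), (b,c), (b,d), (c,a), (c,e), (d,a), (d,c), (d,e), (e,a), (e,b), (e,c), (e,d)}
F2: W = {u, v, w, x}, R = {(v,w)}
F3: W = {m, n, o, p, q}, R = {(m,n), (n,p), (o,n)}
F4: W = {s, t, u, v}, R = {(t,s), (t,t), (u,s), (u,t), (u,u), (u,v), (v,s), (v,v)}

F2, F4

The schema corresponds to transitivity: ∀x ∀y ∀z (Rxy ∧ Ryz → Rxz).
F1: fails — Rbc and Rce but not Rbe.
F2: ✓.
F3: fails — Ron and Rnp but not Rop.
F4: ✓.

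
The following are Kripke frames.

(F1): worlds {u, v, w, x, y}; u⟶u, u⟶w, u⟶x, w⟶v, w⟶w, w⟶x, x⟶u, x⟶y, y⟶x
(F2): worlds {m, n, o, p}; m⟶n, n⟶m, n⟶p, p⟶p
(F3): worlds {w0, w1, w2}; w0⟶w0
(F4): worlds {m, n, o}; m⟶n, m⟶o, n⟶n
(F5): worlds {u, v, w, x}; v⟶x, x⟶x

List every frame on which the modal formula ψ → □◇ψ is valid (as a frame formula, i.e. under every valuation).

(F3)

This is the axiom for symmetry; its first-order frame correspondent is ∀x ∀y (Rxy → Ryx).
(F1): fails — Ruw but not Rwu.
(F2): fails — Rnp but not Rpn.
(F3): holds.
(F4): fails — Rmo but not Rom.
(F5): fails — Rvx but not Rxv.
Valid on: (F3).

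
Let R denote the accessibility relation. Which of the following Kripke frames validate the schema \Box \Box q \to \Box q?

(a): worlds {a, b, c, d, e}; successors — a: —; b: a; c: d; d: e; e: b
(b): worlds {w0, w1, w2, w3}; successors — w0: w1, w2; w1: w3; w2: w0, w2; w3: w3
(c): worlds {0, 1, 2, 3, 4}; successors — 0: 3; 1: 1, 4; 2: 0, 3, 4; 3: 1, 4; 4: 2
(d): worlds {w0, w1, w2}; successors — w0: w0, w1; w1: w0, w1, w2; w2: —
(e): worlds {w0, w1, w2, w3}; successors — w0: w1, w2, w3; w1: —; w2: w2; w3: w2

(d)

This is the axiom for density; its first-order frame correspondent is \forall x \forall y (Rxy \to \exists z (Rxz \wedge Rzy)).
(a): fails — Rde but no z with Rdz and Rze.
(b): fails — Rw0w1 but no z with Rw0z and Rzw1.
(c): fails — R20 but no z with R2z and Rz0.
(d): ✓.
(e): fails — Rw0w1 but no z with Rw0z and Rzw1.
Valid on: (d).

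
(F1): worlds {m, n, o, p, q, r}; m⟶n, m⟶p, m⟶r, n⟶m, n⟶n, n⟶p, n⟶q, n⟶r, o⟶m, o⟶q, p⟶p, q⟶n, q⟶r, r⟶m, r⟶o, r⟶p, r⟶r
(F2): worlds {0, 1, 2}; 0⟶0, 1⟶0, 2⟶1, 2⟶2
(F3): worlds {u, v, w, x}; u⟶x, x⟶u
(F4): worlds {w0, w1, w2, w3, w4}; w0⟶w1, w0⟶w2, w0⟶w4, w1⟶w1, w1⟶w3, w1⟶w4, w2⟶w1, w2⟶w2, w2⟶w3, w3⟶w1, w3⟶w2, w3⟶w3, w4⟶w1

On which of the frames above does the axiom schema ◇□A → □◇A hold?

(F3), (F4)

Frame correspondent (Sahlqvist): ∀x ∀y ∀z (Rxy ∧ Rxz → ∃w (Ryw ∧ Rzw)) — i.e. convergence.
(F1): fails — Rnq and Rnp but q and p have no common successor.
(F2): fails — R22 and R21 but 2 and 1 have no common successor.
(F3): holds.
(F4): holds.
Valid on: (F3), (F4).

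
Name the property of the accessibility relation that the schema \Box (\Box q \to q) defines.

shift-reflexivity

Suppose □(□q→q) is valid. Take Rxy and set V(q)={w : Ryw}. Then at y, □q holds; since □(□q→q) at x, □q→q at y, so q at y, i.e. Ryy.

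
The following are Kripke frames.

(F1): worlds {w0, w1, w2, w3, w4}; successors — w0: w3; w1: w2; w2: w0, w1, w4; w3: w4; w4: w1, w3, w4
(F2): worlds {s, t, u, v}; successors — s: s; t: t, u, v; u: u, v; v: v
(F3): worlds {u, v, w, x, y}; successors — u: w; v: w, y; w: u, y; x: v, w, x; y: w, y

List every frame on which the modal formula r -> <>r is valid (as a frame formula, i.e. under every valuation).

The schema corresponds to reflexivity: forall x Rxx.
(F1): fails — world w0 does not see itself.
(F2): satisfies the condition.
(F3): fails — world u does not see itself.
Valid on: (F2).

(F2)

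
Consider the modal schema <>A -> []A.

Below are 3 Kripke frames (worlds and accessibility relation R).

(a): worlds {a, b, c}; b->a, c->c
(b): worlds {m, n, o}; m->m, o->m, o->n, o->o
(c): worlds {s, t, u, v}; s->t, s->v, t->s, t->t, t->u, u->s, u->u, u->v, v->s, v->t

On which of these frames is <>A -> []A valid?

This is the axiom for partial functionality; its first-order frame correspondent is forall x forall y forall z (Rxy & Rxz -> y = z).
(a): ✓.
(b): fails — o sees both m and n.
(c): fails — s sees both t and v.

(a)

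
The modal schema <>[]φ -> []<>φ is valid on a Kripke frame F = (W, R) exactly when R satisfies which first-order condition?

convergence: forall x forall y forall z (Rxy & Rxz -> exists w (Ryw & Rzw))

This is the .2 axiom.
It corresponds to convergence: forall x forall y forall z (Rxy & Rxz -> exists w (Ryw & Rzw)).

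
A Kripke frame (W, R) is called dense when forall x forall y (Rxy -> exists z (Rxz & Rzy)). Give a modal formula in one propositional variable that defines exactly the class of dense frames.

A defining formula is □□s → □s (the C4 axiom).
Suppose □□s→□s is valid. Take Rxy and set V(s)={w : xR²w}. Then □□s at x, so □s at x, so s at y, i.e. ∃z(Rxz∧Rzy).

□□s → □s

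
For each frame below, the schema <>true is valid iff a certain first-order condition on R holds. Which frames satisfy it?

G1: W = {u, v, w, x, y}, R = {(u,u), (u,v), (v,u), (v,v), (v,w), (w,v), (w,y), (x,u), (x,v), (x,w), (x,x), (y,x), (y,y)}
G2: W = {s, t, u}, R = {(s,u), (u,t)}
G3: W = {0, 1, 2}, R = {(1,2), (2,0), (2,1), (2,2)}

G1

This is the axiom for seriality; its first-order frame correspondent is forall x exists y Rxy.
G1: ✓.
G2: fails — world t has no successor.
G3: fails — world 0 has no successor.
Valid on: G1.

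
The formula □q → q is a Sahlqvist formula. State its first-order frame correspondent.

This is the T axiom.
It corresponds to reflexivity: ∀x Rxx.

Reflexivity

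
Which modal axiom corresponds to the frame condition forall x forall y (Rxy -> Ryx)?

p → □◇p

The condition is symmetry. The B schema p → □◇p defines it.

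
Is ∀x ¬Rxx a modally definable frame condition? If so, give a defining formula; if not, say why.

No

Modal frame validity is preserved under surjective bounded morphisms.
The 2-cycle (worlds a,b with a→b→a) is irreflexive, and the map sending every world to a single reflexive point • is a surjective bounded morphism (forth: every edge maps to (•,•); back: every world has a successor). So any modal formula valid on the 2-cycle is also valid on the reflexive point, which is not irreflexive.
Hence irreflexivity is not modally definable.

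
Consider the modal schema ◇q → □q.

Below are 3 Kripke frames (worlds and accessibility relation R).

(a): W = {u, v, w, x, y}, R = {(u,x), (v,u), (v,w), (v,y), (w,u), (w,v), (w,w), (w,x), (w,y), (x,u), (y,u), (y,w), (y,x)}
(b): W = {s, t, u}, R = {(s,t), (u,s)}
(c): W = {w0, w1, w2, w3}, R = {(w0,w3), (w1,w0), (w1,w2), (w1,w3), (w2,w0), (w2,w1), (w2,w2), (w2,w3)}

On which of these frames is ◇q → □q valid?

The schema corresponds to partial functionality: ∀x ∀y ∀z (Rxy ∧ Rxz → y = z).
(a): fails — v sees both u and w.
(b): satisfies the condition.
(c): fails — w1 sees both w0 and w2.
Valid on: (b).

(b)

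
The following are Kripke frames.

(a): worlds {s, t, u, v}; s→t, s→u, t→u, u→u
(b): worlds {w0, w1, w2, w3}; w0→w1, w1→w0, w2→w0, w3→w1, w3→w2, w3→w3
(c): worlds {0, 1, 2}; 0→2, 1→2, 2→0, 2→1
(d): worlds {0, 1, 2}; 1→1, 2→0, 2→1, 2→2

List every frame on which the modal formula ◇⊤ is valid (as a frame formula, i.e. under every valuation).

Frame correspondent (Sahlqvist): ∀x ∃y Rxy — i.e. seriality.
(a): fails — world v has no successor.
(b): condition met.
(c): condition met.
(d): fails — world 0 has no successor.
Valid on: (b), (c).

(b), (c)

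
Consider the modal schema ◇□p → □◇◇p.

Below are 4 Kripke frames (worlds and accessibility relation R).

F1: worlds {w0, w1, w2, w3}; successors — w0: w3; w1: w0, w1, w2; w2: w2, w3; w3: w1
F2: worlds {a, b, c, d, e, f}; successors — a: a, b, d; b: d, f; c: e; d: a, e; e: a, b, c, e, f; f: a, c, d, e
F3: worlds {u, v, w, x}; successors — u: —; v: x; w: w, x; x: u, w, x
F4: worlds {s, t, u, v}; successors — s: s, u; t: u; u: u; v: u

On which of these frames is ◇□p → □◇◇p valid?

F2, F4

Frame correspondent (Sahlqvist): ∀x ∀y ∀z ((xRy ∧ xRz) → ∃w (yRw ∧ zR²w)) — i.e. a generalized confluence (Geach) condition.
F1: fails — w1Rw0, w1Rw0 but no w with w0Rw and w0R²w.
F2: holds.
F3: fails — xRu, xRu but no t with uRt and uR²t.
F4: holds.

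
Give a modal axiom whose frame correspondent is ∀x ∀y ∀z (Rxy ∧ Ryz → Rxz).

□ψ → □□ψ

The condition is transitivity. The 4 schema □ψ → □□ψ defines it.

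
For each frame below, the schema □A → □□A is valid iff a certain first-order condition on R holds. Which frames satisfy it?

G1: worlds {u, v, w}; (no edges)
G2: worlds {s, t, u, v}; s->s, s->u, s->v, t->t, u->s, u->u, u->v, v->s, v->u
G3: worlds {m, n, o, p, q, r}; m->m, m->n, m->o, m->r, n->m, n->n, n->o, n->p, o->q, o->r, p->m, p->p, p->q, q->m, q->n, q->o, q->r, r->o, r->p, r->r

G1

This is the axiom for transitivity; its first-order frame correspondent is ∀x ∀y ∀z (Rxy ∧ Ryz → Rxz).
G1: ✓.
G2: fails — Rvu and Ruv but not Rvv.
G3: fails — Rpm and Rmn but not Rpn.
Valid on: G1.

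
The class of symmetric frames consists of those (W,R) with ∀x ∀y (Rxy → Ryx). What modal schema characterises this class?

This is symmetry; the standard corresponding axiom is B: ψ → □◇ψ.
Suppose ψ→□◇ψ is valid. Take Rxy and set V(ψ)={x}. Then ψ at x, so □◇ψ at x, so ◇ψ at y, so some z with Ryz has ψ; z=x, i.e. Ryx.

ψ → □◇ψ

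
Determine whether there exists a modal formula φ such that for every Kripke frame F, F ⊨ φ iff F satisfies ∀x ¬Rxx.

No — not modally definable

Modal frame validity is preserved under surjective bounded morphisms.
The 4-cycle (worlds a,b,c,d with a→b→c→d→a) is irreflexive, and the map sending every world to a single reflexive point • is a surjective bounded morphism (forth: every edge maps to (•,•); back: every world has a successor). So any modal formula valid on the 4-cycle is also valid on the reflexive point, which is not irreflexive.
So no modal formula (or set of formulas) defines exactly the irreflexive frames.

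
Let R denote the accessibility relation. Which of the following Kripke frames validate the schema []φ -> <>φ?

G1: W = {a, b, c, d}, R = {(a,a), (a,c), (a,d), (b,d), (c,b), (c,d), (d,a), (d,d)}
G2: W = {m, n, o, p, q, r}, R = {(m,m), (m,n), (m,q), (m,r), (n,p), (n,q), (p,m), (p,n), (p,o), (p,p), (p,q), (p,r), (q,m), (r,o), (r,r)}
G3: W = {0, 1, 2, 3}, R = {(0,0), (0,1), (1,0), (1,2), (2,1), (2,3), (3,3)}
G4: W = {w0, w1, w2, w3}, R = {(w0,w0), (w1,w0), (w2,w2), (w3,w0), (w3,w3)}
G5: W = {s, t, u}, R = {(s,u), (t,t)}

G1, G3, G4

This is the axiom for seriality; its first-order frame correspondent is forall x exists y Rxy.
G1: satisfies the condition.
G2: fails — world o has no successor.
G3: satisfies the condition.
G4: satisfies the condition.
G5: fails — world u has no successor.
Valid on: G1, G3, G4.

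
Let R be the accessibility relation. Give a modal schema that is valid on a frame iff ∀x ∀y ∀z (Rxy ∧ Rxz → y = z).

A defining formula is ◇p → □p (the CD axiom).
Suppose ◇p→□p is valid. Take Rxy, Rxz and set V(p)={y}. Then ◇p at x, so □p at x, so p at z, i.e. z=y.

◇p → □p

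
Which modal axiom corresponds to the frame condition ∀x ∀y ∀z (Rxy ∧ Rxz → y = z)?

A defining formula is ◇q → □q (the CD axiom).

◇q → □q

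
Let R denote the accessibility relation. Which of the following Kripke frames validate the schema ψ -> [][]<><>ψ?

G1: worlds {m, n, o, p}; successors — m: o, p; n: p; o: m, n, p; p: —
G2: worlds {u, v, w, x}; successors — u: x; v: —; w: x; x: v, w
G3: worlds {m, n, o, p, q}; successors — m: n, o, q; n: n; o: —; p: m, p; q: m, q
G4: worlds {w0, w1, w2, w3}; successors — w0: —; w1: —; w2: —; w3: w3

This is the axiom for a generalized confluence (Geach) condition; its first-order frame correspondent is forall x forall z (x R^2 z -> exists w (x = w & z R^2 w)).
G1: fails — mR²n but no w with m=w and nR²w.
G2: fails — uR²v but no t with u=t and vR²t.
G3: fails — mR²n but no w with m=w and nR²w.
G4: satisfies the condition.
Valid on: G4.

G4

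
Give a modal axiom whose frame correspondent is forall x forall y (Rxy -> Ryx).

The condition is symmetry. The B schema r → □◇r defines it.

r → □◇r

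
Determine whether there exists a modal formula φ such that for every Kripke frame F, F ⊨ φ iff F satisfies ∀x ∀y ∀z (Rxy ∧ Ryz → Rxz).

Definable; □p → □□p defines it

The condition is transitivity. A defining modal formula is □p → □□p.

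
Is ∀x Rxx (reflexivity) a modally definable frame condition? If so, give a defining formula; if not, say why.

The condition is reflexivity. A defining modal formula is □r → r.
Suppose □r→r is valid. At any x set V(r)={w : Rxw}. Then □r holds at x, so r holds at x, i.e. Rxx.

Yes, by □r → r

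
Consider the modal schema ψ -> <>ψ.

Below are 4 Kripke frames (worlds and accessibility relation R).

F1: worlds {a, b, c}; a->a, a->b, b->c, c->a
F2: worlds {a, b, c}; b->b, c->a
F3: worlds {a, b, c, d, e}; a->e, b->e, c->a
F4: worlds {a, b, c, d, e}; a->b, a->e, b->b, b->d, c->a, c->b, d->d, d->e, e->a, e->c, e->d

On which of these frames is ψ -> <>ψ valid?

none

The schema corresponds to reflexivity: forall x Rxx.
F1: fails — world b does not see itself.
F2: fails — world a does not see itself.
F3: fails — world a does not see itself.
F4: fails — world a does not see itself.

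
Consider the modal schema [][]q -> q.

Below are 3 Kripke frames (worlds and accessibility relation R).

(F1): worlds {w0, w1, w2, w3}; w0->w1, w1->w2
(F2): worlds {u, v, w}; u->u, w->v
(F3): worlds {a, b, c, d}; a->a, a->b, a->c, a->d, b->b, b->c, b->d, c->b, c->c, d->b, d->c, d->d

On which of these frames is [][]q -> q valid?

Frame correspondent (Sahlqvist): forall x exists w (x R^2 w & x = w) — i.e. a generalized confluence (Geach) condition.
(F1): fails — at w0 but no w with w0R²w and w0=w.
(F2): fails — at v but no t with vR²t and v=t.
(F3): condition met.

(F3)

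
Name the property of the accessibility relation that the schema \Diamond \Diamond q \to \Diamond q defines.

This is frame-equivalent to □q → □□q (substitute ¬q for q and contrapose).
Suppose □q→□□q is valid. Take Rxy, Ryz and set V(q)={w : Rxw}. Then □q at x, so □□q at x, so □q at y, so q at z, i.e. Rxz.
Conversely, on a frame with transitivity the schema holds at every world under every valuation.
Frame condition: \forall x \forall y \forall z (Rxy \wedge Ryz \to Rxz).

transitivity: \forall x \forall y \forall z (Rxy \wedge Ryz \to Rxz)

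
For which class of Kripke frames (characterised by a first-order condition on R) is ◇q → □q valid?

partial functionality: ∀x ∀y ∀z (Rxy ∧ Rxz → y = z)

Suppose ◇q→□q is valid. Take Rxy, Rxz and set V(q)={y}. Then ◇q at x, so □q at x, so q at z, i.e. z=y.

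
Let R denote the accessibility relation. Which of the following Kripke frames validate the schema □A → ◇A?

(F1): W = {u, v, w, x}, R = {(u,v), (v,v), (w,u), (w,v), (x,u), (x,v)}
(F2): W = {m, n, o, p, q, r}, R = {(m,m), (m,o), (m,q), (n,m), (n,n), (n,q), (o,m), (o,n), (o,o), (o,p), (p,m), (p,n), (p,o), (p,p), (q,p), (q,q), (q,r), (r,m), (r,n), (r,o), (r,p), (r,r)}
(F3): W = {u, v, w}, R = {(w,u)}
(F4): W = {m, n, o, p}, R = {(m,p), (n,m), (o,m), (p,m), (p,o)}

(F1), (F2), (F4)

The schema corresponds to seriality: ∀x ∃y Rxy.
(F1): ✓.
(F2): ✓.
(F3): fails — world u has no successor.
(F4): ✓.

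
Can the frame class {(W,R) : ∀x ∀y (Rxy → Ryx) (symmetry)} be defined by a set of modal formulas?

The condition is symmetry. A defining modal formula is r → □◇r.

Yes, by r → □◇r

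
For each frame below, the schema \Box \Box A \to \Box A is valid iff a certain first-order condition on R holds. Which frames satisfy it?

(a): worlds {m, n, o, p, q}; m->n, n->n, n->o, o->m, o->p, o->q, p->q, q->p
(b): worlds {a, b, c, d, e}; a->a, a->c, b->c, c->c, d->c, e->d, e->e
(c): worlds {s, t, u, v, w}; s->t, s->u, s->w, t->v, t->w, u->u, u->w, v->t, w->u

(b)

This is the axiom for density; its first-order frame correspondent is \forall x \forall y (Rxy \to \exists z (Rxz \wedge Rzy)).
(a): fails — Rom but no z with Roz and Rzm.
(b): satisfies the condition.
(c): fails — Rtv but no z with Rtz and Rzv.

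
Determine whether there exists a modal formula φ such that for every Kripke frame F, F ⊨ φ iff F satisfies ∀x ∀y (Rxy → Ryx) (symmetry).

Yes, by r → □◇r

Yes: it is symmetry, defined by the B schema r → □◇r.
Suppose r→□◇r is valid. Take Rxy and set V(r)={x}. Then r at x, so □◇r at x, so ◇r at y, so some z with Ryz has r; z=x, i.e. Ryx.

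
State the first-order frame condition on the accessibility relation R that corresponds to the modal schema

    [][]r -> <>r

This is a Sahlqvist (Geach-type) schema ◇^0□^2r → □^0◇^1r.
Minimal-valuation argument: fix x; take any y with xR^0y and any z with xR^0z. Set V(r) to the set of worlds R-reachable from y in exactly 2 steps. Then □^2r holds at y, so the antecedent holds at x; validity forces ◇^1r at z, giving a w with zR^1w and yR^2w.
First-order correspondent: forall x exists w (x R^2 w & xRw).

forall x exists w (x R^2 w & xRw)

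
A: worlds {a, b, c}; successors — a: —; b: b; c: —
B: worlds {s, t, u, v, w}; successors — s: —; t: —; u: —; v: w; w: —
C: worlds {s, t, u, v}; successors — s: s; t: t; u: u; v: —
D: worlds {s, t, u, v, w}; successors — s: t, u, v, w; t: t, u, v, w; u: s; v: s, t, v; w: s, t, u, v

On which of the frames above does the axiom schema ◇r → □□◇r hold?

Frame correspondent (Sahlqvist): ∀x ∀y ∀z ((xRy ∧ xR²z) → ∃w (y = w ∧ zRw)) — i.e. a generalized confluence (Geach) condition.
A: condition met.
B: condition met.
C: condition met.
D: fails — sRt, sR²u but no w* with t=w* and uRw*.
Valid on: A, B, C.

A, B, C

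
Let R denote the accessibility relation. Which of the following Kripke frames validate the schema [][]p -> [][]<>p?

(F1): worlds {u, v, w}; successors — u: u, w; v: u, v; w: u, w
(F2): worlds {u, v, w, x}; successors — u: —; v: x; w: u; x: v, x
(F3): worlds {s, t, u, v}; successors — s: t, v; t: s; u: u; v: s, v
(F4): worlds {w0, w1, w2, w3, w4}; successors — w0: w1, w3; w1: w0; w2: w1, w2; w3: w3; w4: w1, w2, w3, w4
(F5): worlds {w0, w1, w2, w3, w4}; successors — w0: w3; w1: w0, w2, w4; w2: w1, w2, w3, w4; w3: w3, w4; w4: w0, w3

(F1), (F2), (F5)

This is the axiom for a generalized confluence (Geach) condition; its first-order frame correspondent is forall x forall z (x R^2 z -> exists w (x R^2 w & zRw)).
(F1): satisfies the condition.
(F2): satisfies the condition.
(F3): fails — tR²t but no w with tR²w and tRw.
(F4): fails — w1R²w1 but no w with w1R²w and w1Rw.
(F5): satisfies the condition.
Valid on: (F1), (F2), (F5).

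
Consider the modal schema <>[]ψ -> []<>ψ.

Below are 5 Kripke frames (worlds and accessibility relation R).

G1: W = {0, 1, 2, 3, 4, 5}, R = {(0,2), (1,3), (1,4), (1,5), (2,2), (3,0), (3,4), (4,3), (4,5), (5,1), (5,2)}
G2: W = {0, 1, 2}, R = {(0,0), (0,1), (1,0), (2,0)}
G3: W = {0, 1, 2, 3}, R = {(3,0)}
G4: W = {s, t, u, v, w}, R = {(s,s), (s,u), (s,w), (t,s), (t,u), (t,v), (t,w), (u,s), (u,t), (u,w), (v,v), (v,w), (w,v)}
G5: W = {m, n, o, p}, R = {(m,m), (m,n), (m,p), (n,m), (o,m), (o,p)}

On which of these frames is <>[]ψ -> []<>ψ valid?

G2

Frame correspondent (Sahlqvist): forall x forall y forall z (Rxy & Rxz -> exists w (Ryw & Rzw)) — i.e. convergence.
G1: fails — R14 and R13 but 4 and 3 have no common successor.
G2: ✓.
G3: fails — R30 and R30 but 0 and 0 have no common successor.
G4: fails — Rsw and Rsu but w and u have no common successor.
G5: fails — Rmm and Rmp but m and p have no common successor.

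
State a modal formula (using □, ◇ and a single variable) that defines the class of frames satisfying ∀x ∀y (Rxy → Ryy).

The condition is shift-reflexivity. The T□ schema □(□ψ → ψ) defines it.
Suppose □(□ψ→ψ) is valid. Take Rxy and set V(ψ)={w : Ryw}. Then at y, □ψ holds; since □(□ψ→ψ) at x, □ψ→ψ at y, so ψ at y, i.e. Ryy.

□(□ψ → ψ)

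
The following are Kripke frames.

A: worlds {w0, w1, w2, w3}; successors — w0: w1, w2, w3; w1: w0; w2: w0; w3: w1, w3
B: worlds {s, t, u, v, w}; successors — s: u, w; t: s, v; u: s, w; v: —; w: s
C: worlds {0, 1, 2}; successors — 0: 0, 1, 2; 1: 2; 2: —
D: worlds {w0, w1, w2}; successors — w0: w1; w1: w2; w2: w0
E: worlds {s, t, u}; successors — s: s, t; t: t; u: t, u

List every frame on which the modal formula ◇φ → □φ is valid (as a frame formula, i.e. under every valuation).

This is the axiom for partial functionality; its first-order frame correspondent is ∀x ∀y ∀z (Rxy ∧ Rxz → y = z).
A: fails — w0 sees both w1 and w2.
B: fails — s sees both u and w.
C: fails — 0 sees both 0 and 1.
D: ✓.
E: fails — s sees both s and t.

D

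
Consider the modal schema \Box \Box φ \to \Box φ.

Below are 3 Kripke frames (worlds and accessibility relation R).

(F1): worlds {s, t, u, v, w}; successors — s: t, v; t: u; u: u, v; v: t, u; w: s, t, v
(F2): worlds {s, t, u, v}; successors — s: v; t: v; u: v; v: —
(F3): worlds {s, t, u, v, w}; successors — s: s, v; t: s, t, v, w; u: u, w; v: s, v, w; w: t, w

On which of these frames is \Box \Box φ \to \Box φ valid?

The schema corresponds to density: \forall x \forall y (Rxy \to \exists z (Rxz \wedge Rzy)).
(F1): fails — Rvt but no z with Rvz and Rzt.
(F2): fails — Ruv but no z with Ruz and Rzv.
(F3): holds.

(F3)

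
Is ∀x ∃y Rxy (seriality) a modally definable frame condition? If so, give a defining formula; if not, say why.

Yes, by □p → ◇p

Yes: it is seriality, defined by the D schema □p → ◇p.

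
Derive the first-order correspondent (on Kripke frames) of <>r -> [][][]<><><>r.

This is a Sahlqvist (Geach-type) schema ◇^1□^0r → □^3◇^3r.
First-order correspondent: forall x forall y forall z ((xRy & x R^3 z) -> exists w (y = w & z R^3 w)).

forall x forall y forall z ((xRy & x R^3 z) -> exists w (y = w & z R^3 w))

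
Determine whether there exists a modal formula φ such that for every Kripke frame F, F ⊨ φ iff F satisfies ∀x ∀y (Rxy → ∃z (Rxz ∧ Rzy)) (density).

This is a Sahlqvist condition; the C4 axiom □□r → □r defines it.
Suppose □□r→□r is valid. Take Rxy and set V(r)={w : xR²w}. Then □□r at x, so □r at x, so r at y, i.e. ∃z(Rxz∧Rzy).

Yes, by □□r → □r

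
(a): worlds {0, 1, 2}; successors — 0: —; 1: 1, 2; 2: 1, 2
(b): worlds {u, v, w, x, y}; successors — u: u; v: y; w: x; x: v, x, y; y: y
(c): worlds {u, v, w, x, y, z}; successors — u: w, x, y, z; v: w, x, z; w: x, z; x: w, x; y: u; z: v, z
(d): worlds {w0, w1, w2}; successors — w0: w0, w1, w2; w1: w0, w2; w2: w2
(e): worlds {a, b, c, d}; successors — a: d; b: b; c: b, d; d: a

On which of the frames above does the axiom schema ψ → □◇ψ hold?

The schema corresponds to symmetry: ∀x ∀y (Rxy → Ryx).
(a): holds.
(b): fails — Rwx but not Rxw.
(c): fails — Ruz but not Rzu.
(d): fails — Rw1w2 but not Rw2w1.
(e): fails — Rcd but not Rdc.
Valid on: (a).

(a)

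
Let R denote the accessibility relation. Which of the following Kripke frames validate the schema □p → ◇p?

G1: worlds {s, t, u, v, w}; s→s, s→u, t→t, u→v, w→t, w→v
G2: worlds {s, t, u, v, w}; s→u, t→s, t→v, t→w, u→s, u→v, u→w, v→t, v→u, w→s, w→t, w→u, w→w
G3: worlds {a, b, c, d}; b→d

Frame correspondent (Sahlqvist): ∀x ∃y Rxy — i.e. seriality.
G1: fails — world v has no successor.
G2: ✓.
G3: fails — world a has no successor.
Valid on: G2.

G2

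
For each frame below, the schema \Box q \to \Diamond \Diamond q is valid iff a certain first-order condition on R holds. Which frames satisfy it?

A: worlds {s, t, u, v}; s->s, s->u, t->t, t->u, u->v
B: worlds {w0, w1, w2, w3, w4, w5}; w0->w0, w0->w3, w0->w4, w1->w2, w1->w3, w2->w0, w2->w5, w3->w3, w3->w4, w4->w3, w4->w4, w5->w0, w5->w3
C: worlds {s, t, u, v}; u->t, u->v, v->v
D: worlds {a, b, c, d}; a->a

B

This is the axiom for a generalized confluence (Geach) condition; its first-order frame correspondent is \forall x \exists w (xRw \wedge x R^2 w).
A: fails — at u but no w with uRw and uR²w.
B: satisfies the condition.
C: fails — at s but no w with sRw and sR²w.
D: fails — at b but no w with bRw and bR²w.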